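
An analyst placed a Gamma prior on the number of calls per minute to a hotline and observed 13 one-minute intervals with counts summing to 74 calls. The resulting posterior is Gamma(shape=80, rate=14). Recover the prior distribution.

Gamma(shape=6, rate=1)

A Gamma(α, β) prior (rate parametrization) on a Poisson rate with n observations summing to S gives posterior Gamma(α+S, β+n).
So α = 80 − 74 = 6 and β = 14 − 13 = 1.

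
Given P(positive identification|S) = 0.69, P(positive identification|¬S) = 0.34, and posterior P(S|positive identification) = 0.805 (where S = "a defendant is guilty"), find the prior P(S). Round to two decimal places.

P(S) = 0.67

In odds form, posterior odds = prior odds × likelihood ratio, so prior odds = posterior odds ÷ LR.
Posterior odds = 0.805/(1−0.805) = 4.1282. LR = 0.69/0.34 = 2.0294.
Prior odds = 4.1282/2.0294 = 2.0342, so P(S) = 2.0342/(1+2.0342) ≈ 0.67.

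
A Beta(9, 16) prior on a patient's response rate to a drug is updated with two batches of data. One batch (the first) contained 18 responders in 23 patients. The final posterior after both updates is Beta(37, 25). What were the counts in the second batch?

10 responders and 4 non-responders

Because Beta–binomial updating is additive in the counts, the combined data contributed (α_post−α_prior, β_post−β_prior) successes and failures.
Total across both batches: 37−9=28 responders, 25−16=9 non-responders.
Subtract the first batch: 28−18=10 responders and 9−5=4 non-responders.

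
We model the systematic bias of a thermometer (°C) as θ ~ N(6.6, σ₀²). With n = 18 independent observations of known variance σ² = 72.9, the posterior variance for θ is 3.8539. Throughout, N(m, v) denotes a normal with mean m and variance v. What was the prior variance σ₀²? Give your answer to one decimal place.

For the Normal–Normal model with known σ², precisions add: τ_n = τ₀ + n/σ².
So 1/σ₀² = 1/3.8539 − 18/72.9 = 0.259477 − 0.246914 = 0.012563.
Hence σ₀² = 1/0.012563 ≈ 79.6.

σ₀² = 79.6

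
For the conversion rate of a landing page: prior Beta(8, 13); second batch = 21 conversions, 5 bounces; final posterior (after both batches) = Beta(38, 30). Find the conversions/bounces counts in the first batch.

Because Beta–binomial updating is additive in the counts, the combined data contributed (α_post−α_prior, β_post−β_prior) successes and failures.
Total across both batches: 38−8=30 conversions, 30−13=17 bounces.
Subtract the second batch: 30−21=9 conversions and 17−5=12 bounces.

9 conversions and 12 bounces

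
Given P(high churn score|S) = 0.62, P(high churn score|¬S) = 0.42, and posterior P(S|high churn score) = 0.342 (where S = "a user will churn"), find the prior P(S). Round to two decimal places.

Bayes' rule in odds form gives O(S|E) = O(S)·[P(E|S)/P(E|¬S)], hence O(S) = O(S|E)/LR.
Posterior odds = 0.342/(1−0.342) = 0.5198. LR = 0.62/0.42 = 1.4762.
Prior odds = 0.5198/1.4762 = 0.3521, so P(S) = 0.3521/(1+0.3521) ≈ 0.26.

P(S) = 0.26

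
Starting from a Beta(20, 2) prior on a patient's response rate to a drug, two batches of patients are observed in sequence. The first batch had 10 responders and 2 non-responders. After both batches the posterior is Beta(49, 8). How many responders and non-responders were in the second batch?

Because Beta–binomial updating is additive in the counts, the combined data contributed (α_post−α_prior, β_post−β_prior) successes and failures.
Total across both batches: 49−20=29 responders, 8−2=6 non-responders.
Subtract the first batch: 29−10=19 responders and 6−2=4 non-responders.

19 responders and 4 non-responders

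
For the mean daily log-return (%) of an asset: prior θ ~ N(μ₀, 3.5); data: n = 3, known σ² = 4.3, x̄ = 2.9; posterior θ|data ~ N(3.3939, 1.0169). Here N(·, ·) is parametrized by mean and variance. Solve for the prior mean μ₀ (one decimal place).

μ₀ = 4.6

The posterior mean is a precision-weighted average: μ_n = (τ₀μ₀ + τ_data·x̄)/(τ₀+τ_data), with τ₀=1/σ₀² and τ_data=n/σ².
Here τ₀ = 1/3.5 = 0.285714 and τ_data = 3/4.3 = 0.697674, so τ_n = 0.983388.
Rearranging for μ₀: μ₀ = (μ_n·τ_n − τ_data·x̄)/τ₀ = (3.3939·0.983388 − 0.697674·2.9) / 0.285714 = 1.314266/0.285714 ≈ 4.6.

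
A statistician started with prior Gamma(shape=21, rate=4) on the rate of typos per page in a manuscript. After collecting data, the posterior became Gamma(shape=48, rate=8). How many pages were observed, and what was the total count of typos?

n = 4 pages with total 27 typos

Gamma–Poisson conjugacy: posterior shape = α + Σxᵢ, posterior rate = β + n.
Matching: Σxᵢ = 48 − 21 = 27 and n = 8 − 4 = 4.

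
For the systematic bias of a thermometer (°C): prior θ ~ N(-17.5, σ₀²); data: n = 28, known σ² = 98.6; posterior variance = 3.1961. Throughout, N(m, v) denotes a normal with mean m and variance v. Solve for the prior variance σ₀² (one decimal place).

For the Normal–Normal model with known σ², precisions add: τ_n = τ₀ + n/σ².
So 1/σ₀² = 1/3.1961 − 28/98.6 = 0.312881 − 0.283976 = 0.028905.
Hence σ₀² = 1/0.028905 ≈ 34.6.

σ₀² = 34.6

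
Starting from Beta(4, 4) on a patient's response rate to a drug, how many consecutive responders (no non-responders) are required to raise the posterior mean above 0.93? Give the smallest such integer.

After k responders and 0 non-responders the posterior is Beta(4+k, 4), with mean (4+k)/(4+4+k).
Set (4+k)/(8+k) > 0.93 and solve: k > (0.93·8 − 4)/(1 − 0.93) = 49.143.
The smallest integer exceeding 49.143 is 50.

k = 50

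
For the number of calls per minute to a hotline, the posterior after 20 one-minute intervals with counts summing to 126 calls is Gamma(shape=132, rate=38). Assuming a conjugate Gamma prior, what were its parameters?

Gamma–Poisson conjugacy: posterior shape = α + Σxᵢ, posterior rate = β + n.
So α = 132 − 126 = 6 and β = 38 − 20 = 18.

Gamma(shape=6, rate=18)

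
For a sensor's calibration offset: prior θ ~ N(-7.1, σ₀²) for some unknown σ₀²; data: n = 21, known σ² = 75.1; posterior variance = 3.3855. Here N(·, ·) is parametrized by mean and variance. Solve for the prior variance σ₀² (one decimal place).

For the Normal–Normal model with known σ², precisions add: τ_n = τ₀ + n/σ².
So 1/σ₀² = 1/3.3855 − 21/75.1 = 0.295377 − 0.279627 = 0.015750.
Hence σ₀² = 1/0.015750 ≈ 63.5.

σ₀² = 63.5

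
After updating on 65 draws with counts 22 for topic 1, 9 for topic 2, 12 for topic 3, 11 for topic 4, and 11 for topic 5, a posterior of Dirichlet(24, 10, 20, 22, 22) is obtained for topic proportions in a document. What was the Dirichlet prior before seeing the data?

Dirichlet(2, 1, 8, 11, 11)

For a Dirichlet(α) prior with multinomial counts c, the posterior is Dirichlet(α + c) componentwise.
Subtract each count from the matching posterior parameter: 24−22=2, 10−9=1, 20−12=8, 22−11=11, 22−11=11.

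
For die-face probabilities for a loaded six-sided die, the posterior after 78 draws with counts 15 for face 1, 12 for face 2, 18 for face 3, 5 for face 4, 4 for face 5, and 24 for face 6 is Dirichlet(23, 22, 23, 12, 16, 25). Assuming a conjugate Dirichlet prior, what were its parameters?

For a Dirichlet(α) prior with multinomial counts c, the posterior is Dirichlet(α + c) componentwise.
Subtract each count from the matching posterior parameter: 23−15=8, 22−12=10, 23−18=5, 12−5=7, 16−4=12, 25−24=1.

Dirichlet(8, 10, 5, 7, 12, 1)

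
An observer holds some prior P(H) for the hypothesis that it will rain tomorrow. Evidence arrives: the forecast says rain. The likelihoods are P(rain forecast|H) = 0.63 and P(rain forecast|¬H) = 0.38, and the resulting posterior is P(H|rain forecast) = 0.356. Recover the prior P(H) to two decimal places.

In odds form, posterior odds = prior odds × likelihood ratio, so prior odds = posterior odds ÷ LR.
Posterior odds = 0.356/(1−0.356) = 0.5528. LR = 0.63/0.38 = 1.6579.
Prior odds = 0.5528/1.6579 = 0.3334, so P(H) = 0.3334/(1+0.3334) ≈ 0.25.

P(H) = 0.25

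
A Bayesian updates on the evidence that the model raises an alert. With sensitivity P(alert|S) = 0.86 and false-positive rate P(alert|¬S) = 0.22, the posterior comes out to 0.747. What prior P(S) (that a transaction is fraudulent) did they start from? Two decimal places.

P(S) = 0.43

Bayes' rule in odds form gives O(S|E) = O(S)·[P(E|S)/P(E|¬S)], hence O(S) = O(S|E)/LR.
Posterior odds = 0.747/(1−0.747) = 2.9526. LR = 0.86/0.22 = 3.9091.
Prior odds = 2.9526/3.9091 = 0.7553, so P(S) = 0.7553/(1+0.7553) ≈ 0.43.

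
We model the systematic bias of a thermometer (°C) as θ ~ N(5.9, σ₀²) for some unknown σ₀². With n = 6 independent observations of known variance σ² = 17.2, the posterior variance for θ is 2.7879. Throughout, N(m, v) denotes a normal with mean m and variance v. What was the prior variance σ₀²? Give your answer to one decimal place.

σ₀² = 101.5

For the Normal–Normal model with known σ², precisions add: τ_n = τ₀ + n/σ².
So 1/σ₀² = 1/2.7879 − 6/17.2 = 0.358693 − 0.348837 = 0.009856.
Hence σ₀² = 1/0.009856 ≈ 101.5.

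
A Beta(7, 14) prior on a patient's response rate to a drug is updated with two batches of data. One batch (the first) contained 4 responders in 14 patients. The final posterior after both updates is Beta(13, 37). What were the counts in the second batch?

2 responders and 13 non-responders

Sequential conjugate updates are equivalent to a single update on the pooled data, so total successes = posterior α − prior α and total failures = posterior β − prior β.
Total across both batches: 13−7=6 responders, 37−14=23 non-responders.
Subtract the first batch: 6−4=2 responders and 23−10=13 non-responders.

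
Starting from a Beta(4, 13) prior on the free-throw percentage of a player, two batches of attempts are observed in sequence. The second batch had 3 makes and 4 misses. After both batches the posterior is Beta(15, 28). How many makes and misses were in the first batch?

8 makes and 11 misses

Sequential conjugate updates are equivalent to a single update on the pooled data, so total successes = posterior α − prior α and total failures = posterior β − prior β.
Total across both batches: 15−4=11 makes, 28−13=15 misses.
Subtract the second batch: 11−3=8 makes and 15−4=11 misses.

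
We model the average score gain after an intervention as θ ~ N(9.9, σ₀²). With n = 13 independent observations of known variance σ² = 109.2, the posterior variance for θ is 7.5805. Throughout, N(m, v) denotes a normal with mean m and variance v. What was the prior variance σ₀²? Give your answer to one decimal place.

For the Normal–Normal model with known σ², precisions add: τ_n = τ₀ + n/σ².
So 1/σ₀² = 1/7.5805 − 13/109.2 = 0.131917 − 0.119048 = 0.012869.
Hence σ₀² = 1/0.012869 ≈ 77.7.

σ₀² = 77.7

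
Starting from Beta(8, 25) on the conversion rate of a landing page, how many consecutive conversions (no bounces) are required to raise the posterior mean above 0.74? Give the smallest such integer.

After k conversions and 0 bounces the posterior is Beta(8+k, 25), with mean (8+k)/(8+25+k).
Set (8+k)/(33+k) > 0.74 and solve: k > (0.74·33 − 8)/(1 − 0.74) = 63.154.
The smallest integer exceeding 63.154 is 64.

k = 64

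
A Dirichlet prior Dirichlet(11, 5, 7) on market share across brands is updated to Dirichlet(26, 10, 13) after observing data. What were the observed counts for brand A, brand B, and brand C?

For a Dirichlet(α) prior with multinomial counts c, the posterior is Dirichlet(α + c) componentwise.
Counts are posterior − prior componentwise: 26−11=15, 10−5=5, 13−7=6.

counts (15, 5, 6)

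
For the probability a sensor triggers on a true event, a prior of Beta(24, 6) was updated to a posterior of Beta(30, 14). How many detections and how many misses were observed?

6 detections and 8 misses

Beta is conjugate to the binomial likelihood: posterior = Beta(a+s, b+f).
So s = 30 − 24 = 6 and f = 14 − 6 = 8.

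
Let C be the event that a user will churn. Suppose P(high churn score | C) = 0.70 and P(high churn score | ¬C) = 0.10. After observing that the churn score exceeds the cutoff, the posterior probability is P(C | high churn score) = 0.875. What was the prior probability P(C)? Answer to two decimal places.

In odds form, posterior odds = prior odds × likelihood ratio, so prior odds = posterior odds ÷ LR.
Posterior odds = 0.875/(1−0.875) = 7.0000. LR = 0.70/0.10 = 7.0000.
Prior odds = 7.0000/7.0000 = 1.0000, so P(C) = 1.0000/(1+1.0000) ≈ 0.50.

P(C) = 0.50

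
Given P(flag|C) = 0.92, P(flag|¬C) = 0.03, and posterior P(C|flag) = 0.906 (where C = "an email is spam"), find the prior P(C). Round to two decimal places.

In odds form, posterior odds = prior odds × likelihood ratio, so prior odds = posterior odds ÷ LR.
Posterior odds = 0.906/(1−0.906) = 9.6383. LR = 0.92/0.03 = 30.6667.
Prior odds = 9.6383/30.6667 = 0.3143, so P(C) = 0.3143/(1+0.3143) ≈ 0.24.

P(C) = 0.24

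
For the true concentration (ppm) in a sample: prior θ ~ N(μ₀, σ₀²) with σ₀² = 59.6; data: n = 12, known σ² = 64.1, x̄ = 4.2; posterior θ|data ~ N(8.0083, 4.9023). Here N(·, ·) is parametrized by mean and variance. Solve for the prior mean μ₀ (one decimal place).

The posterior mean is a precision-weighted average: μ_n = (τ₀μ₀ + τ_data·x̄)/(τ₀+τ_data), with τ₀=1/σ₀² and τ_data=n/σ².
Here τ₀ = 1/59.6 = 0.016779 and τ_data = 12/64.1 = 0.187207, so τ_n = 0.203986.
Rearranging for μ₀: μ₀ = (μ_n·τ_n − τ_data·x̄)/τ₀ = (8.0083·0.203986 − 0.187207·4.2) / 0.016779 = 0.847312/0.016779 ≈ 50.5.

μ₀ = 50.5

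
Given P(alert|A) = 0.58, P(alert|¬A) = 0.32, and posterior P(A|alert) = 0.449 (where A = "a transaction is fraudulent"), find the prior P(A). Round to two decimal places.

P(A) = 0.31

Bayes' rule in odds form gives O(A|E) = O(A)·[P(E|A)/P(E|¬A)], hence O(A) = O(A|E)/LR.
Posterior odds = 0.449/(1−0.449) = 0.8149. LR = 0.58/0.32 = 1.8125.
Prior odds = 0.8149/1.8125 = 0.4496, so P(A) = 0.4496/(1+0.4496) ≈ 0.31.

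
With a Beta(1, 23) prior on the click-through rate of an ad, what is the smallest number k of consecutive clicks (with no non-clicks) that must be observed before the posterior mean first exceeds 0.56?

After k clicks and 0 non-clicks the posterior is Beta(1+k, 23), with mean (1+k)/(1+23+k).
Set (1+k)/(24+k) > 0.56 and solve: k > (0.56·24 − 1)/(1 − 0.56) = 28.273.
The smallest integer exceeding 28.273 is 29.

k = 29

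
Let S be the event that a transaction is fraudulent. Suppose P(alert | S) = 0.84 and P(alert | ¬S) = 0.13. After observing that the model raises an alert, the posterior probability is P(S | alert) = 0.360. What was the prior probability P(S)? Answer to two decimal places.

P(S) = 0.08

In odds form, posterior odds = prior odds × likelihood ratio, so prior odds = posterior odds ÷ LR.
Posterior odds = 0.360/(1−0.360) = 0.5625. LR = 0.84/0.13 = 6.4615.
Prior odds = 0.5625/6.4615 = 0.0871, so P(S) = 0.0871/(1+0.0871) ≈ 0.08.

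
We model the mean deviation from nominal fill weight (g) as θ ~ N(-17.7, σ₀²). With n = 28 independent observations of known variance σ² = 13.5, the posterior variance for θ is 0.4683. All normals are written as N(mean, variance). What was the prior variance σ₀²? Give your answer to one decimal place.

Posterior precision equals prior precision plus data precision: 1/σ_n² = 1/σ₀² + n/σ².
So 1/σ₀² = 1/0.4683 − 28/13.5 = 2.135383 − 2.074074 = 0.061309.
Hence σ₀² = 1/0.061309 ≈ 16.3.

σ₀² = 16.3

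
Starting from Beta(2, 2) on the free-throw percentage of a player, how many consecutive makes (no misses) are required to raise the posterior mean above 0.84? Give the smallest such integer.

After k makes and 0 misses the posterior is Beta(2+k, 2), with mean (2+k)/(2+2+k).
Set (2+k)/(4+k) > 0.84 and solve: k > (0.84·4 − 2)/(1 − 0.84) = 8.500.
The smallest integer exceeding 8.500 is 9, and checking k=9: (11)/(13) = 0.8462 > 0.84.

k = 9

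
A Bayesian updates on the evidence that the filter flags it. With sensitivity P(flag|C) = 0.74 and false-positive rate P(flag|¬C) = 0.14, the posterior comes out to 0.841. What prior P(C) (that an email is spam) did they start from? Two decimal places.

In odds form, posterior odds = prior odds × likelihood ratio, so prior odds = posterior odds ÷ LR.
Posterior odds = 0.841/(1−0.841) = 5.2893. LR = 0.74/0.14 = 5.2857.
Prior odds = 5.2893/5.2857 = 1.0007, so P(C) = 1.0007/(1+1.0007) ≈ 0.50.

P(C) = 0.50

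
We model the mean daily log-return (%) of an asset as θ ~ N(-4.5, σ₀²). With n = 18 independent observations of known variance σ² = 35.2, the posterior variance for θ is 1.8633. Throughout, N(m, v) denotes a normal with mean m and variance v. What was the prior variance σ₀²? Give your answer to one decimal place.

σ₀² = 39.5

Posterior precision equals prior precision plus data precision: 1/σ_n² = 1/σ₀² + n/σ².
So 1/σ₀² = 1/1.8633 − 18/35.2 = 0.536682 − 0.511364 = 0.025318.
Hence σ₀² = 1/0.025318 ≈ 39.5.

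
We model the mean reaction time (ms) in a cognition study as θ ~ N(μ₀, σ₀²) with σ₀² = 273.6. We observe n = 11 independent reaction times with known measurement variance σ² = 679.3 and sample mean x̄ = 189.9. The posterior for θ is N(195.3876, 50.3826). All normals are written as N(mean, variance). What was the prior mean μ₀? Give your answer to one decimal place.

μ₀ = 219.7

The posterior mean is a precision-weighted average: μ_n = (τ₀μ₀ + τ_data·x̄)/(τ₀+τ_data), with τ₀=1/σ₀² and τ_data=n/σ².
Here τ₀ = 1/273.6 = 0.003655 and τ_data = 11/679.3 = 0.016193, so τ_n = 0.019848.
Rearranging for μ₀: μ₀ = (μ_n·τ_n − τ_data·x̄)/τ₀ = (195.3876·0.019848 − 0.016193·189.9) / 0.003655 = 0.803002/0.003655 ≈ 219.7.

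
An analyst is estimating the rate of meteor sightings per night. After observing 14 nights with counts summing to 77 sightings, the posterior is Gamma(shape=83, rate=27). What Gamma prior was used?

Gamma–Poisson conjugacy: posterior shape = α + Σxᵢ, posterior rate = β + n.
So α = 83 − 77 = 6 and β = 27 − 14 = 13.

Gamma(shape=6, rate=13)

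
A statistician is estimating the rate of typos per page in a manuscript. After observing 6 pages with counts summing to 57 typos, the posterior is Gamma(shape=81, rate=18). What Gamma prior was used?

Gamma–Poisson conjugacy: posterior shape = α + Σxᵢ, posterior rate = β + n.
So α = 81 − 57 = 24 and β = 18 − 6 = 12.

Gamma(shape=24, rate=12)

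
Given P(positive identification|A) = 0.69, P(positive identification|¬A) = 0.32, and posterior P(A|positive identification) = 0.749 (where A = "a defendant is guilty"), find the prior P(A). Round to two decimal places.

In odds form, posterior odds = prior odds × likelihood ratio, so prior odds = posterior odds ÷ LR.
Posterior odds = 0.749/(1−0.749) = 2.9841. LR = 0.69/0.32 = 2.1562.
Prior odds = 2.9841/2.1562 = 1.3840, so P(A) = 1.3840/(1+1.3840) ≈ 0.58.

P(A) = 0.58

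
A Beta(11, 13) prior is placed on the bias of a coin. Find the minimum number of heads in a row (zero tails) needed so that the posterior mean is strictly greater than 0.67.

k = 16

After k heads and 0 tails the posterior is Beta(11+k, 13), with mean (11+k)/(11+13+k).
Set (11+k)/(24+k) > 0.67 and solve: k > (0.67·24 − 11)/(1 − 0.67) = 15.394.
The smallest integer exceeding 15.394 is 16, and checking k=16: (27)/(40) = 0.6750 > 0.67.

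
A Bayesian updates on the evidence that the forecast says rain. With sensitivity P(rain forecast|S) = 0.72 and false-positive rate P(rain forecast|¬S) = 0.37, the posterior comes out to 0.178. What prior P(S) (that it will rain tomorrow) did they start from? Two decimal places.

In odds form, posterior odds = prior odds × likelihood ratio, so prior odds = posterior odds ÷ LR.
Posterior odds = 0.178/(1−0.178) = 0.2165. LR = 0.72/0.37 = 1.9459.
Prior odds = 0.2165/1.9459 = 0.1113, so P(S) = 0.1113/(1+0.1113) ≈ 0.10.

P(S) = 0.10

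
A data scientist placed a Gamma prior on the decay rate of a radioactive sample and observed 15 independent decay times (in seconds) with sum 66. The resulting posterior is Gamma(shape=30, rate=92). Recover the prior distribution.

For an exponential likelihood with a Gamma(α, β) prior on the rate, n observations with total T give posterior Gamma(α+n, β+T).
So α = 30 − 15 = 15 and β = 92 − 66 = 26.

Gamma(shape=15, rate=26)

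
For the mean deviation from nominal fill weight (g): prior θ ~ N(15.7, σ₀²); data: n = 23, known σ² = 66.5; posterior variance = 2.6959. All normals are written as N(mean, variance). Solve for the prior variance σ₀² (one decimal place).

For the Normal–Normal model with known σ², precisions add: τ_n = τ₀ + n/σ².
So 1/σ₀² = 1/2.6959 − 23/66.5 = 0.370934 − 0.345865 = 0.025069.
Hence σ₀² = 1/0.025069 ≈ 39.9.

σ₀² = 39.9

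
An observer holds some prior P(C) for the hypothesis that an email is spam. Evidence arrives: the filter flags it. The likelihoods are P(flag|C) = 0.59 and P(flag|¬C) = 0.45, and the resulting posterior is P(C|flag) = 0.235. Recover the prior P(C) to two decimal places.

In odds form, posterior odds = prior odds × likelihood ratio, so prior odds = posterior odds ÷ LR.
Posterior odds = 0.235/(1−0.235) = 0.3072. LR = 0.59/0.45 = 1.3111.
Prior odds = 0.3072/1.3111 = 0.2343, so P(C) = 0.2343/(1+0.2343) ≈ 0.19.

P(C) = 0.19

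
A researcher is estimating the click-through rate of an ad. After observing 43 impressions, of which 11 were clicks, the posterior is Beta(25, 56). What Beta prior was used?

Beta(14, 24)

Beta is conjugate to the binomial likelihood: posterior = Beta(a+s, b+f).
So a = 25 − 11 = 14 and b = 56 − 32 = 24.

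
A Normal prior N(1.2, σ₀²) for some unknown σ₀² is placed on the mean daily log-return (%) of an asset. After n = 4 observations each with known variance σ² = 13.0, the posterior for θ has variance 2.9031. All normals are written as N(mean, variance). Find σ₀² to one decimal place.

For the Normal–Normal model with known σ², precisions add: τ_n = τ₀ + n/σ².
So 1/σ₀² = 1/2.9031 − 4/13.0 = 0.344459 − 0.307692 = 0.036767.
Hence σ₀² = 1/0.036767 ≈ 27.2.

σ₀² = 27.2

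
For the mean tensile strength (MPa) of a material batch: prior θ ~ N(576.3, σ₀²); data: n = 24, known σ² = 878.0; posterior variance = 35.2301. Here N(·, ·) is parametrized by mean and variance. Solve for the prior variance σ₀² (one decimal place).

Posterior precision equals prior precision plus data precision: 1/σ_n² = 1/σ₀² + n/σ².
So 1/σ₀² = 1/35.2301 − 24/878.0 = 0.028385 − 0.027335 = 0.001050.
Hence σ₀² = 1/0.001050 ≈ 952.4.

σ₀² = 952.4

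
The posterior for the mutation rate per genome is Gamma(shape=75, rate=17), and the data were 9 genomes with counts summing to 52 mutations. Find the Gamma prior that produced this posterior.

Gamma(shape=23, rate=8)

A Gamma(α, β) prior (rate parametrization) on a Poisson rate with n observations summing to S gives posterior Gamma(α+S, β+n).
So α = 75 − 52 = 23 and β = 17 − 9 = 8.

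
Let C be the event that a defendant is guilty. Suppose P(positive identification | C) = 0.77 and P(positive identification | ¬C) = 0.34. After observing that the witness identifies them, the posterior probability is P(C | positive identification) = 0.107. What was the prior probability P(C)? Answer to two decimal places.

In odds form, posterior odds = prior odds × likelihood ratio, so prior odds = posterior odds ÷ LR.
Posterior odds = 0.107/(1−0.107) = 0.1198. LR = 0.77/0.34 = 2.2647.
Prior odds = 0.1198/2.2647 = 0.0529, so P(C) = 0.0529/(1+0.0529) ≈ 0.05.

P(C) = 0.05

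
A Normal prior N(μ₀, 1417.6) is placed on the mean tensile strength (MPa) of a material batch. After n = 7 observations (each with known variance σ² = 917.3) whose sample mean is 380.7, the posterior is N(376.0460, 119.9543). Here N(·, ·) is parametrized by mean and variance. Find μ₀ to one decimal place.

μ₀ = 325.7

The posterior mean is a precision-weighted average: μ_n = (τ₀μ₀ + τ_data·x̄)/(τ₀+τ_data), with τ₀=1/σ₀² and τ_data=n/σ².
Here τ₀ = 1/1417.6 = 0.000705 and τ_data = 7/917.3 = 0.007631, so τ_n = 0.008336.
Rearranging for μ₀: μ₀ = (μ_n·τ_n − τ_data·x̄)/τ₀ = (376.0460·0.008336 − 0.007631·380.7) / 0.000705 = 0.229598/0.000705 ≈ 325.7.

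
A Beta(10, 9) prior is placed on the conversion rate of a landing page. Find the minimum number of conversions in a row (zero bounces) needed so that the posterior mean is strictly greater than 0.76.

After k conversions and 0 bounces the posterior is Beta(10+k, 9), with mean (10+k)/(10+9+k).
Set (10+k)/(19+k) > 0.76 and solve: k > (0.76·19 − 10)/(1 − 0.76) = 18.500.
The smallest integer exceeding 18.500 is 19.

k = 19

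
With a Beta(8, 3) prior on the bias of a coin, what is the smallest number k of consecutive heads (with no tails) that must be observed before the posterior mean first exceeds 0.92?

After k heads and 0 tails the posterior is Beta(8+k, 3), with mean (8+k)/(8+3+k).
Set (8+k)/(11+k) > 0.92 and solve: k > (0.92·11 − 8)/(1 − 0.92) = 26.500.
The smallest integer exceeding 26.500 is 27.

k = 27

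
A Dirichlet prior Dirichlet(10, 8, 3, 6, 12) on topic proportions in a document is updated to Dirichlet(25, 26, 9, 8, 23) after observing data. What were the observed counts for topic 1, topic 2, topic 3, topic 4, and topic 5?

For a Dirichlet(α) prior with multinomial counts c, the posterior is Dirichlet(α + c) componentwise.
Counts are posterior − prior componentwise: 25−10=15, 26−8=18, 9−3=6, 8−6=2, 23−12=11.

counts (15, 18, 6, 2, 11)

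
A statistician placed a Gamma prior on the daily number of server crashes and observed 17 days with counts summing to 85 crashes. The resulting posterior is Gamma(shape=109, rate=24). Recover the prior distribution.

Gamma(shape=24, rate=7)

Gamma–Poisson conjugacy: posterior shape = α + Σxᵢ, posterior rate = β + n.
So α = 109 − 85 = 24 and β = 24 − 17 = 7.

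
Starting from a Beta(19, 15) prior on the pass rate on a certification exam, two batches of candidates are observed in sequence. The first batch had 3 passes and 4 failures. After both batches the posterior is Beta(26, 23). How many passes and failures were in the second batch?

Sequential conjugate updates are equivalent to a single update on the pooled data, so total successes = posterior α − prior α and total failures = posterior β − prior β.
Total across both batches: 26−19=7 passes, 23−15=8 failures.
Subtract the first batch: 7−3=4 passes and 8−4=4 failures.

4 passes and 4 failures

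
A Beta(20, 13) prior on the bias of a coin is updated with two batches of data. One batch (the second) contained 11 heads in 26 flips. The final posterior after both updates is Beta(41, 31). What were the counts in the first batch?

Sequential conjugate updates are equivalent to a single update on the pooled data, so total successes = posterior α − prior α and total failures = posterior β − prior β.
Total across both batches: 41−20=21 heads, 31−13=18 tails.
Subtract the second batch: 21−11=10 heads and 18−15=3 tails.

10 heads and 3 tails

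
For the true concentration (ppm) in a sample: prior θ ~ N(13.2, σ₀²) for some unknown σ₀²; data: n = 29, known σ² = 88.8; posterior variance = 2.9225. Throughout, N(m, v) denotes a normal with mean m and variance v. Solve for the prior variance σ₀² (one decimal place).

σ₀² = 64.1

Posterior precision equals prior precision plus data precision: 1/σ_n² = 1/σ₀² + n/σ².
So 1/σ₀² = 1/2.9225 − 29/88.8 = 0.342173 − 0.326577 = 0.015596.
Hence σ₀² = 1/0.015596 ≈ 64.1.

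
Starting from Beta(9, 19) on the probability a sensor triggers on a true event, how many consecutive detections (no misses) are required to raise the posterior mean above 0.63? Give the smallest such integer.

After k detections and 0 misses the posterior is Beta(9+k, 19), with mean (9+k)/(9+19+k).
Set (9+k)/(28+k) > 0.63 and solve: k > (0.63·28 − 9)/(1 − 0.63) = 23.351.
The smallest integer exceeding 23.351 is 24.

k = 24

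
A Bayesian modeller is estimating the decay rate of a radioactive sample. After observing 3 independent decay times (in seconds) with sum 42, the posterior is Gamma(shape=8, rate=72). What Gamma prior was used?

Gamma(shape=5, rate=30)

For an exponential likelihood with a Gamma(α, β) prior on the rate, n observations with total T give posterior Gamma(α+n, β+T).
So α = 8 − 3 = 5 and β = 72 − 42 = 30.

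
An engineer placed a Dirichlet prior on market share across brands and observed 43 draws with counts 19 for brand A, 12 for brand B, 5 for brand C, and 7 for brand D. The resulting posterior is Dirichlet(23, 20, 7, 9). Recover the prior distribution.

For a Dirichlet(α) prior with multinomial counts c, the posterior is Dirichlet(α + c) componentwise.
Subtract each count from the matching posterior parameter: 23−19=4, 20−12=8, 7−5=2, 9−7=2.

Dirichlet(4, 8, 2, 2)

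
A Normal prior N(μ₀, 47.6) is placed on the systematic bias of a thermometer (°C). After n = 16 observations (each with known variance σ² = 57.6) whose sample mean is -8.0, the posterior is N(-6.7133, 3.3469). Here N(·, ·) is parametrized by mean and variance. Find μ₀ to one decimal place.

The posterior mean is a precision-weighted average: μ_n = (τ₀μ₀ + τ_data·x̄)/(τ₀+τ_data), with τ₀=1/σ₀² and τ_data=n/σ².
Here τ₀ = 1/47.6 = 0.021008 and τ_data = 16/57.6 = 0.277778, so τ_n = 0.298786.
Rearranging for μ₀: μ₀ = (μ_n·τ_n − τ_data·x̄)/τ₀ = (-6.7133·0.298786 − 0.277778·-8.0) / 0.021008 = 0.216384/0.021008 ≈ 10.3.

μ₀ = 10.3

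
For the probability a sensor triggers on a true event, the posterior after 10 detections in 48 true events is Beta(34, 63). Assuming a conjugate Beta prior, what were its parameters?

Under Beta–binomial conjugacy the posterior parameters are (α+s, β+f).
So α = 34 − 10 = 24 and β = 63 − 38 = 25.

Beta(24, 25)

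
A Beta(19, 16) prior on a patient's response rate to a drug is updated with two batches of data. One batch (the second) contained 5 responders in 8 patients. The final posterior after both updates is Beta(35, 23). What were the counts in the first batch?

11 responders and 4 non-responders

Because Beta–binomial updating is additive in the counts, the combined data contributed (α_post−α_prior, β_post−β_prior) successes and failures.
Total across both batches: 35−19=16 responders, 23−16=7 non-responders.
Subtract the second batch: 16−5=11 responders and 7−3=4 non-responders.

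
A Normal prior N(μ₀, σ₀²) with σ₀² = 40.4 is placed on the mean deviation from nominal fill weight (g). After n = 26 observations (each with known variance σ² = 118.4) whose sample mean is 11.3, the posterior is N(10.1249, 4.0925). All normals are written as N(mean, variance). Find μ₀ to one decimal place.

With known observation variance, the Normal–Normal posterior has precision τ_n = τ₀ + n/σ² and mean μ_n = (τ₀μ₀ + (n/σ²)x̄)/τ_n.
Here τ₀ = 1/40.4 = 0.024752 and τ_data = 26/118.4 = 0.219595, so τ_n = 0.244347.
Rearranging for μ₀: μ₀ = (μ_n·τ_n − τ_data·x̄)/τ₀ = (10.1249·0.244347 − 0.219595·11.3) / 0.024752 = -0.007435/0.024752 ≈ -0.3.

μ₀ = -0.3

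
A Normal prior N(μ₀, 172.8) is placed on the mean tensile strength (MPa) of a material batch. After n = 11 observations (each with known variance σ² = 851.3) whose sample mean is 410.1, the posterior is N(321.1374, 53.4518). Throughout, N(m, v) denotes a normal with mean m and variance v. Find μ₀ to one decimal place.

With known observation variance, the Normal–Normal posterior has precision τ_n = τ₀ + n/σ² and mean μ_n = (τ₀μ₀ + (n/σ²)x̄)/τ_n.
Here τ₀ = 1/172.8 = 0.005787 and τ_data = 11/851.3 = 0.012921, so τ_n = 0.018708.
Rearranging for μ₀: μ₀ = (μ_n·τ_n − τ_data·x̄)/τ₀ = (321.1374·0.018708 − 0.012921·410.1) / 0.005787 = 0.708936/0.005787 ≈ 122.5.

μ₀ = 122.5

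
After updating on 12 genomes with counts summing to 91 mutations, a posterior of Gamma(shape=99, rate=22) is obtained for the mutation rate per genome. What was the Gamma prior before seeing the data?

Gamma–Poisson conjugacy: posterior shape = α + Σxᵢ, posterior rate = β + n.
So α = 99 − 91 = 8 and β = 22 − 12 = 10.

Gamma(shape=8, rate=10)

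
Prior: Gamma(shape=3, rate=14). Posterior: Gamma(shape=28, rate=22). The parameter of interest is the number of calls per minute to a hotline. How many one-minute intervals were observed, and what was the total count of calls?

Gamma–Poisson conjugacy: posterior shape = α + Σxᵢ, posterior rate = β + n.
Matching: Σxᵢ = 28 − 3 = 25 and n = 22 − 14 = 8.

n = 8 one-minute intervals with total 25 calls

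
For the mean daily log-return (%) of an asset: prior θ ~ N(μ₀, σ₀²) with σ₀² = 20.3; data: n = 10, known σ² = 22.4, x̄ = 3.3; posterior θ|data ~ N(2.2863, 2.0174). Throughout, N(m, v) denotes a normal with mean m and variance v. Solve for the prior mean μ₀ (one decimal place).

With known observation variance, the Normal–Normal posterior has precision τ_n = τ₀ + n/σ² and mean μ_n = (τ₀μ₀ + (n/σ²)x̄)/τ_n.
Here τ₀ = 1/20.3 = 0.049261 and τ_data = 10/22.4 = 0.446429, so τ_n = 0.495690.
Rearranging for μ₀: μ₀ = (μ_n·τ_n − τ_data·x̄)/τ₀ = (2.2863·0.495690 − 0.446429·3.3) / 0.049261 = -0.339920/0.049261 ≈ -6.9.

μ₀ = -6.9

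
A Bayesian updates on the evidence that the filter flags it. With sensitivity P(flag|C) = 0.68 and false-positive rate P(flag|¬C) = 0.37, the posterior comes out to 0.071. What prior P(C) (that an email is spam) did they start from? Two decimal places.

P(C) = 0.04

Bayes' rule in odds form gives O(C|E) = O(C)·[P(E|C)/P(E|¬C)], hence O(C) = O(C|E)/LR.
Posterior odds = 0.071/(1−0.071) = 0.0764. LR = 0.68/0.37 = 1.8378.
Prior odds = 0.0764/1.8378 = 0.0416, so P(C) = 0.0416/(1+0.0416) ≈ 0.04.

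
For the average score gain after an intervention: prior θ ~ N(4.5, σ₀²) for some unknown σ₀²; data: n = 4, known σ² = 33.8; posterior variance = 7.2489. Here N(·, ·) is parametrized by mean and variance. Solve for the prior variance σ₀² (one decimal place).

For the Normal–Normal model with known σ², precisions add: τ_n = τ₀ + n/σ².
So 1/σ₀² = 1/7.2489 − 4/33.8 = 0.137952 − 0.118343 = 0.019609.
Hence σ₀² = 1/0.019609 ≈ 51.0.

σ₀² = 51.0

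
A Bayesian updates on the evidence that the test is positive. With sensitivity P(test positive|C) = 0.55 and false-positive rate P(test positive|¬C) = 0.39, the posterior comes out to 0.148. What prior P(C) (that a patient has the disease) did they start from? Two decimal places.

P(C) = 0.11

In odds form, posterior odds = prior odds × likelihood ratio, so prior odds = posterior odds ÷ LR.
Posterior odds = 0.148/(1−0.148) = 0.1737. LR = 0.55/0.39 = 1.4103.
Prior odds = 0.1737/1.4103 = 0.1232, so P(C) = 0.1232/(1+0.1232) ≈ 0.11.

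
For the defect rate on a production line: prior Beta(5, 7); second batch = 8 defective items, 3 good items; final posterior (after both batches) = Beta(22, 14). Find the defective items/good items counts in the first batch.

9 defective items and 4 good items

Sequential conjugate updates are equivalent to a single update on the pooled data, so total successes = posterior α − prior α and total failures = posterior β − prior β.
Total across both batches: 22−5=17 defective items, 14−7=7 good items.
Subtract the second batch: 17−8=9 defective items and 7−3=4 good items.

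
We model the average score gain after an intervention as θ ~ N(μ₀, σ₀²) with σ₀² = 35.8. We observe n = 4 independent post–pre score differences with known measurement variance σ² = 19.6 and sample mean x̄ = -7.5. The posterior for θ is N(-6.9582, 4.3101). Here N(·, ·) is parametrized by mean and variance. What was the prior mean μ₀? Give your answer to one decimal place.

μ₀ = -3.0

With known observation variance, the Normal–Normal posterior has precision τ_n = τ₀ + n/σ² and mean μ_n = (τ₀μ₀ + (n/σ²)x̄)/τ_n.
Here τ₀ = 1/35.8 = 0.027933 and τ_data = 4/19.6 = 0.204082, so τ_n = 0.232015.
Rearranging for μ₀: μ₀ = (μ_n·τ_n − τ_data·x̄)/τ₀ = (-6.9582·0.232015 − 0.204082·-7.5) / 0.027933 = -0.083792/0.027933 ≈ -3.0.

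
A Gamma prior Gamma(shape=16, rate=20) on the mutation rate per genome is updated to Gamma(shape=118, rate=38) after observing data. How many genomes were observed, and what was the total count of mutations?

n = 18 genomes with total 102 mutations

A Gamma(α, β) prior (rate parametrization) on a Poisson rate with n observations summing to S gives posterior Gamma(α+S, β+n).
Matching: Σxᵢ = 118 − 16 = 102 and n = 38 − 20 = 18.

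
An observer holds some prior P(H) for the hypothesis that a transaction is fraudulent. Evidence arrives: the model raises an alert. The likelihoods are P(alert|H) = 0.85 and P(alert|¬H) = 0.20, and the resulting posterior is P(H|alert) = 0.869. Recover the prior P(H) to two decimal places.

In odds form, posterior odds = prior odds × likelihood ratio, so prior odds = posterior odds ÷ LR.
Posterior odds = 0.869/(1−0.869) = 6.6336. LR = 0.85/0.20 = 4.2500.
Prior odds = 6.6336/4.2500 = 1.5608, so P(H) = 1.5608/(1+1.5608) ≈ 0.61.

P(H) = 0.61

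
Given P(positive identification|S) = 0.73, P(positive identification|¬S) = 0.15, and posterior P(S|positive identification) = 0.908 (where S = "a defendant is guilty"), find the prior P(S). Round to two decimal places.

P(S) = 0.67

Bayes' rule in odds form gives O(S|E) = O(S)·[P(E|S)/P(E|¬S)], hence O(S) = O(S|E)/LR.
Posterior odds = 0.908/(1−0.908) = 9.8696. LR = 0.73/0.15 = 4.8667.
Prior odds = 9.8696/4.8667 = 2.0280, so P(S) = 2.0280/(1+2.0280) ≈ 0.67.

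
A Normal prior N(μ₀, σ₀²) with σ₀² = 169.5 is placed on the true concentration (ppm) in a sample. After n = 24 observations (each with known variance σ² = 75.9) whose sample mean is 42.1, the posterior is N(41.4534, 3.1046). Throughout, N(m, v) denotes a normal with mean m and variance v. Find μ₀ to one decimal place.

μ₀ = 6.8

The posterior mean is a precision-weighted average: μ_n = (τ₀μ₀ + τ_data·x̄)/(τ₀+τ_data), with τ₀=1/σ₀² and τ_data=n/σ².
Here τ₀ = 1/169.5 = 0.005900 and τ_data = 24/75.9 = 0.316206, so τ_n = 0.322106.
Rearranging for μ₀: μ₀ = (μ_n·τ_n − τ_data·x̄)/τ₀ = (41.4534·0.322106 − 0.316206·42.1) / 0.005900 = 0.040116/0.005900 ≈ 6.8.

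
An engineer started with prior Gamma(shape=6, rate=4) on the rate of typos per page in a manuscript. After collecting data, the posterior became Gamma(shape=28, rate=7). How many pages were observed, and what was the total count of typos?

n = 3 pages with total 22 typos

Gamma–Poisson conjugacy: posterior shape = α + Σxᵢ, posterior rate = β + n.
Matching: Σxᵢ = 28 − 6 = 22 and n = 7 − 4 = 3.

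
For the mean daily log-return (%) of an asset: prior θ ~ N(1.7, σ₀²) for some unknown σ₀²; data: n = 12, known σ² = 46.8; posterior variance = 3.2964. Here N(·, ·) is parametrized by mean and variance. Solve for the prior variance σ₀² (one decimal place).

σ₀² = 21.3

For the Normal–Normal model with known σ², precisions add: τ_n = τ₀ + n/σ².
So 1/σ₀² = 1/3.2964 − 12/46.8 = 0.303361 − 0.256410 = 0.046951.
Hence σ₀² = 1/0.046951 ≈ 21.3.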